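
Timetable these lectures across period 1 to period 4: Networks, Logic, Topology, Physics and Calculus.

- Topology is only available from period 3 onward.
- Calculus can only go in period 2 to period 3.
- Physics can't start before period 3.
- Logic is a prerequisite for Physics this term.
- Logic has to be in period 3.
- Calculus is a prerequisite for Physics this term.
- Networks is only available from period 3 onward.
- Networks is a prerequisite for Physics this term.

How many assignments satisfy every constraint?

4

Enumerating: Networks -> period 3, Logic -> period 3, Calculus -> period 2, Topology -> period 3, Physics -> period 4 | Logic=period 3; Networks=period 3; Physics=period 4; Calculus=period 2; Topology=period 4 | Logic -> period 3, Topology -> period 3, Calculus -> period 3, Networks -> period 3, Physics -> period 4 | Topology in period 4, Calculus in period 3, Physics in period 4, Networks in period 3, Logic in period 3.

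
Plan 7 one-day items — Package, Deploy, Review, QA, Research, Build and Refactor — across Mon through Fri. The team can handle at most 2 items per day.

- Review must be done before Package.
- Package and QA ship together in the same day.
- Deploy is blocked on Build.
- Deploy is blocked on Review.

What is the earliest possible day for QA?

Tue

QA must be in the same day as Package, which can't be before Tue, so QA is at least Tue.
QA at Tue is achievable: Deploy -> Wed; Package -> Tue; Research -> Wed; QA -> Tue; Refactor -> Thu; Review -> Mon; Build -> Mon.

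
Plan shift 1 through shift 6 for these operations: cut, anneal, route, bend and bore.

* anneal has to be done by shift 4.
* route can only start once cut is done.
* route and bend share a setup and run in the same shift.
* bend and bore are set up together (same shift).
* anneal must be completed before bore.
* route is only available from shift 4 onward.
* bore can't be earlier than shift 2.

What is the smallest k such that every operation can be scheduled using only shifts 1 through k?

4 shifts

The precedence chain requires at least 2 distinct shifts.
route can't be placed before shift 4, so the schedule must run through at least shift 4.
4 works (last occupied shift: shift 4): for example anneal in shift 1, route in shift 4, cut in shift 1, bend in shift 4, bore in shift 4.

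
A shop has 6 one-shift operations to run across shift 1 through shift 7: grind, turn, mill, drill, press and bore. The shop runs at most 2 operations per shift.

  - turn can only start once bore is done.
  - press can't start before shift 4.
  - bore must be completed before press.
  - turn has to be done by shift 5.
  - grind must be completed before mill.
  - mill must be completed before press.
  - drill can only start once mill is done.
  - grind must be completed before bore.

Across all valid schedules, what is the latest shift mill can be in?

shift 6

Precedence pushes mill to at least shift 2; downstream work caps mill at shift 6.
mill at shift 6 is achievable: turn=shift 3; bore=shift 2; drill=shift 7; press=shift 7; grind=shift 1; mill=shift 6.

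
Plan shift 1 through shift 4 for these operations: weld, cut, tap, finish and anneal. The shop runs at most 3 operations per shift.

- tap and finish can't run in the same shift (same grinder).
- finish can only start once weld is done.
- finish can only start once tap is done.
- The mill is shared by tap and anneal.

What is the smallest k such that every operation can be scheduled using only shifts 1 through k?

2 shifts

The precedence chain requires at least 2 distinct shifts.
With at most 3 per shift and 5 operations, at least 2 shifts are needed.
2 works (last occupied shift: shift 2): for example tap=shift 1, finish=shift 2, anneal=shift 2, cut=shift 1, weld=shift 1.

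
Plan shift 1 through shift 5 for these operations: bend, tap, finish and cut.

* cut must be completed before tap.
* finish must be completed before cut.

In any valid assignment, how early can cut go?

shift 2

Precedence pushes cut to at least shift 2; downstream work caps cut at shift 4.
cut at shift 2 is achievable: cut in shift 2, bend in shift 1, tap in shift 3, finish in shift 1.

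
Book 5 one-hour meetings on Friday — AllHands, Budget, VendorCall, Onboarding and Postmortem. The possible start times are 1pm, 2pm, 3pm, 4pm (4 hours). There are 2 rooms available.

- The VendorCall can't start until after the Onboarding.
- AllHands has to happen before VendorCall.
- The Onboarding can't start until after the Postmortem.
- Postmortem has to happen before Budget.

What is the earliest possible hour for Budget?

2pm

Precedence pushes Budget to at least 2pm.
Budget at 2pm is achievable: Postmortem=1pm, Onboarding=2pm, VendorCall=3pm, AllHands=1pm, Budget=2pm.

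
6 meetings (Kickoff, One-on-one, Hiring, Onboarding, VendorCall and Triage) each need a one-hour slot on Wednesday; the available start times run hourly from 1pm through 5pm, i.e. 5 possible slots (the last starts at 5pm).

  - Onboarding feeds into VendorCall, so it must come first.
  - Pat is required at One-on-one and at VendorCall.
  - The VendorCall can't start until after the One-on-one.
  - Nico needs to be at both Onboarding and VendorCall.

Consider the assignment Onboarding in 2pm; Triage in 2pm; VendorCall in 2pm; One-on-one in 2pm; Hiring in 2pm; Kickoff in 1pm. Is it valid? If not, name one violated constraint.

No — it violates: Nico needs to be at both Onboarding and VendorCall

Onboarding feeds into VendorCall, so it must come first — violated.
Pat is required at One-on-one and at VendorCall — violated.
Nico needs to be at both Onboarding and VendorCall — violated.
The VendorCall can't start until after the One-on-one — violated.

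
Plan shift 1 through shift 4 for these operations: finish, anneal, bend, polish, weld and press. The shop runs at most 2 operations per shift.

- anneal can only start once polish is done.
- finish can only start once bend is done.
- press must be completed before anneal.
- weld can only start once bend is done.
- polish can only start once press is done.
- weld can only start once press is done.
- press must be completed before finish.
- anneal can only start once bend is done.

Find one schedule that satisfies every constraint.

weld=shift 3; bend=shift 1; finish=shift 2; polish=shift 2; anneal=shift 3; press=shift 1

Checking: press(shift 1) before polish(shift 2); press(shift 1) before anneal(shift 3); polish(shift 2) before anneal(shift 3); press(shift 1) before finish(shift 2); press(shift 1) before weld(shift 3); bend(shift 1) before finish(shift 2); bend(shift 1) before anneal(shift 3); bend(shift 1) before weld(shift 3); max 2 per shift (cap 2).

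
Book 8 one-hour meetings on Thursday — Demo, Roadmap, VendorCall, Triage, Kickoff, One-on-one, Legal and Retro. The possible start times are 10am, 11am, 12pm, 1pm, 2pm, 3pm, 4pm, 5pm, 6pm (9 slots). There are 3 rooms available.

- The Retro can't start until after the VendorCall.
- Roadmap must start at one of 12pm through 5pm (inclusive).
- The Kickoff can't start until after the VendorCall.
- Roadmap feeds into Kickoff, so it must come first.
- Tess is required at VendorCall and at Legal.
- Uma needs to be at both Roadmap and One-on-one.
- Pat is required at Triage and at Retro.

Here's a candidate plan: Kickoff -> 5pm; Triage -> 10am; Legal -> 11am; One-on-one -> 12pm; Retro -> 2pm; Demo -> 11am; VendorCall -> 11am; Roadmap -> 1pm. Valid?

There are 3 rooms available — holds.
Tess is required at VendorCall and at Legal — violated.
Roadmap must start at one of 12pm through 5pm (inclusive) — holds.
Uma needs to be at both Roadmap and One-on-one — holds.
Roadmap feeds into Kickoff, so it must come first — holds.
Pat is required at Triage and at Retro — holds.
The Retro can't start until after the VendorCall — holds.
The Kickoff can't start until after the VendorCall — holds.

No — it violates: Tess is required at VendorCall and at Legal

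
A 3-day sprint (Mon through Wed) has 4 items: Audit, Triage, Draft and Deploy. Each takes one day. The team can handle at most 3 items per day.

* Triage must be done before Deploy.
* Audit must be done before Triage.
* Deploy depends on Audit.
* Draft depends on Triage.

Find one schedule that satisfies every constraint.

Triage=Tue, Audit=Mon, Deploy=Wed, Draft=Wed

Checking: Audit(Mon) before Triage(Tue); Audit(Mon) before Deploy(Wed); Triage(Tue) before Draft(Wed); Triage(Tue) before Deploy(Wed); max 2 per day (cap 3).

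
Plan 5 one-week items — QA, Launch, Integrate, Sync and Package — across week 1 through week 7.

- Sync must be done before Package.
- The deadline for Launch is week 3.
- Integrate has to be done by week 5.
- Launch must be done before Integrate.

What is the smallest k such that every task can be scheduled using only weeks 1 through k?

2

The precedence chain requires at least 2 distinct weeks.
2 works (last occupied week: week 2): for example Integrate in week 2, Launch in week 1, QA in week 1, Sync in week 1, Package in week 2.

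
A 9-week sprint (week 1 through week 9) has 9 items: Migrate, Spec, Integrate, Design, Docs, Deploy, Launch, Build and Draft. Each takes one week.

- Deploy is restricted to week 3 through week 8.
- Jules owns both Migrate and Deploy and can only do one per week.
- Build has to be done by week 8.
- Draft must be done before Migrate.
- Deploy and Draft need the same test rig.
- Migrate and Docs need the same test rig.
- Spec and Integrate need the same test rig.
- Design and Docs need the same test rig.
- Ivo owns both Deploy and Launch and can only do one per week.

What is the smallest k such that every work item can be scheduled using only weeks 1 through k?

The precedence chain requires at least 2 distinct weeks.
Deploy can't be placed before week 3, so the schedule must run through at least week 3.
3 works (last occupied week: week 3): for example Spec -> week 1, Draft -> week 1, Integrate -> week 2, Build -> week 1, Docs -> week 3, Design -> week 1, Deploy -> week 3, Launch -> week 1, Migrate -> week 2.

3 weeks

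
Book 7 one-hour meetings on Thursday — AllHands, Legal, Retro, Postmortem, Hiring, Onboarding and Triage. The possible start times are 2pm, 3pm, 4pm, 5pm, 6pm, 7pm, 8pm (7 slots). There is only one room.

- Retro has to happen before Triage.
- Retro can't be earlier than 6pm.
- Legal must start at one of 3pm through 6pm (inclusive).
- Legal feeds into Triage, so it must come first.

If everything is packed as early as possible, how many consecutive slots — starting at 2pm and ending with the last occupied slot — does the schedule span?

7

The precedence chain requires at least 2 distinct slots.
With at most 1 per slot and 7 meetings, at least 7 slots are needed.
Propagating the time windows through the other constraints, Triage can't land before 7pm — that is slot 6 counting from 2pm — so the schedule must run through at least 6 slots.
7 works (last occupied slot: 8pm): for example Retro=6pm, Hiring=5pm, Triage=7pm, Onboarding=8pm, AllHands=2pm, Postmortem=4pm, Legal=3pm.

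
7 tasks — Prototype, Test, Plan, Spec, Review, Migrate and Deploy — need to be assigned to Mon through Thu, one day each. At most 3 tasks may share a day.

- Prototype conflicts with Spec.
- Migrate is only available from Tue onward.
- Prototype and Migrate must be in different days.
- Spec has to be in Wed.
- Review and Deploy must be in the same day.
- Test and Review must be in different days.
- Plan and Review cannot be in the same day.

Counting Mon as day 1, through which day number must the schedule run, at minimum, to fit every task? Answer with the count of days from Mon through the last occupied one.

3

With at most 3 per day and 7 tasks, at least 3 days are needed.
Spec can't be placed before Wed — that is day 3 counting from Mon — so the schedule must run through at least 3 days.
3 works (last occupied day: Wed): for example Migrate -> Tue; Spec -> Wed; Deploy -> Tue; Prototype -> Mon; Plan -> Mon; Review -> Tue; Test -> Mon.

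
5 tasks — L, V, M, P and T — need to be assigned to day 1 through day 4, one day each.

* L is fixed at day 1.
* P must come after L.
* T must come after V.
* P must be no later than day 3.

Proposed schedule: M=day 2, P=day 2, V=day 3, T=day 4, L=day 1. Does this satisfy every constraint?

Valid

P must be no later than day 3 — holds.
P must come after L — holds.
T must come after V — holds.
L is fixed at day 1 — holds.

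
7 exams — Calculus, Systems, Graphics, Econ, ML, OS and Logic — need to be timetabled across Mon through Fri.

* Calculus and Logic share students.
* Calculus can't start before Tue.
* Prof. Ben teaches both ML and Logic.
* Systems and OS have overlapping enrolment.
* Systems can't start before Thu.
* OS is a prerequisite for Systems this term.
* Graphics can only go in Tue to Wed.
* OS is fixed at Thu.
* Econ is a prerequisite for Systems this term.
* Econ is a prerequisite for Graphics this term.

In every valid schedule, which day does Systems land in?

Fri

Systems's window is Thu–Fri.
OS is fixed at Thu, and Systems can't share a day with OS.
So Systems must be Fri.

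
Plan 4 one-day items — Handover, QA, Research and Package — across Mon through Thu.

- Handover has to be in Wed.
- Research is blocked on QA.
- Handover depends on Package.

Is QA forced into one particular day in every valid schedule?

No

QA can be Mon (e.g. Research in Tue, Package in Mon, Handover in Wed, QA in Mon) or Tue (e.g. QA in Tue, Handover in Wed, Research in Wed, Package in Mon).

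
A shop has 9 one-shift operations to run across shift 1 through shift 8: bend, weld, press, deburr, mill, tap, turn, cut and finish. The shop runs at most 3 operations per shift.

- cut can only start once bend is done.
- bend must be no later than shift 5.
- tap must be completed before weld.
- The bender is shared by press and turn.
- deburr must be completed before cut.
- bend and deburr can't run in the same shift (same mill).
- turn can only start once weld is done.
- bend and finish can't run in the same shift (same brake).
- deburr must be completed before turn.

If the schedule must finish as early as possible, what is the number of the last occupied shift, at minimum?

The precedence chain requires at least 3 distinct shifts.
With at most 3 per shift and 9 operations, at least 3 shifts are needed.
3 works (last occupied shift: shift 3): for example weld=shift 2, cut=shift 3, finish=shift 3, press=shift 1, deburr=shift 1, tap=shift 1, bend=shift 2, turn=shift 3, mill=shift 2.

3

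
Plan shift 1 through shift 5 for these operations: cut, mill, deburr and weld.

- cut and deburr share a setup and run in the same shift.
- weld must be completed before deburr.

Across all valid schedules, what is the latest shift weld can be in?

Downstream work caps weld at shift 4.
weld at shift 4 is achievable: mill in shift 1; deburr in shift 5; weld in shift 4; cut in shift 5.

shift 4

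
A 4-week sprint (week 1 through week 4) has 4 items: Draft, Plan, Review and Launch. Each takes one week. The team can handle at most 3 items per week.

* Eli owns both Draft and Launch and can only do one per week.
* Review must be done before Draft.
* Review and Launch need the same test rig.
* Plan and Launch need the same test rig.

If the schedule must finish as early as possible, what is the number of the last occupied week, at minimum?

The precedence chain requires at least 2 distinct weeks.
With at most 3 per week and 4 work items, at least 2 weeks are needed.
Could 2 weeks be enough, i.e. nothing placed later than week 2? No: Draft must come after Review (at week 1 or later) → {week 2}; Review must come before Draft (at week 2 or earlier) → {week 1}; Launch can't share with Review (week 1) → {week 2}; Launch can't share with Draft (week 2) → nothing is left.
So 2 weeks is not enough.
3 works (last occupied week: week 3): for example Draft -> week 2, Launch -> week 3, Plan -> week 1, Review -> week 1.

3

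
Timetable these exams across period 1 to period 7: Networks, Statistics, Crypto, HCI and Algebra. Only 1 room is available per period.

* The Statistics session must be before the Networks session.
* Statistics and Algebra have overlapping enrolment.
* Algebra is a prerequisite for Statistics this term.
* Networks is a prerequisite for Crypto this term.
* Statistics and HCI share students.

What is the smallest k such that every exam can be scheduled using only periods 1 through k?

The precedence chain requires at least 4 distinct periods.
With at most 1 per period and 5 exams, at least 5 periods are needed.
5 works (last occupied period: period 5): for example Algebra=period 1; Statistics=period 2; Crypto=period 4; Networks=period 3; HCI=period 5.

5 periods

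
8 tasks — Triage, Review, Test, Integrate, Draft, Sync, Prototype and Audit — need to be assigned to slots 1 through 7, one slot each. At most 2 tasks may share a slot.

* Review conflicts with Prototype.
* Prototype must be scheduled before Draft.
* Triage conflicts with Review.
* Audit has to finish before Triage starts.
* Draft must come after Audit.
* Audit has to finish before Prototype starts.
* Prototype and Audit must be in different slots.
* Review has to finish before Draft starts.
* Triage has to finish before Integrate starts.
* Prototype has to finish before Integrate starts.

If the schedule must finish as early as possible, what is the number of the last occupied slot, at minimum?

The precedence chain requires at least 3 distinct slots.
With at most 2 per slot and 8 tasks, at least 4 slots are needed.
4 works (last occupied slot: 4): for example Sync=4, Test=4, Triage=2, Prototype=2, Review=1, Audit=1, Integrate=3, Draft=3.

slot 4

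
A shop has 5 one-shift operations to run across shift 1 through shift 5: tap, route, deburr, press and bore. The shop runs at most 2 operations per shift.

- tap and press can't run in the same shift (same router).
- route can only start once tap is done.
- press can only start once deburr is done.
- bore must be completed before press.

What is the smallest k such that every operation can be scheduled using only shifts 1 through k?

3 shifts

The precedence chain requires at least 2 distinct shifts.
With at most 2 per shift and 5 operations, at least 3 shifts are needed.
3 works (last occupied shift: shift 3): for example deburr=shift 1, bore=shift 2, tap=shift 1, route=shift 2, press=shift 3.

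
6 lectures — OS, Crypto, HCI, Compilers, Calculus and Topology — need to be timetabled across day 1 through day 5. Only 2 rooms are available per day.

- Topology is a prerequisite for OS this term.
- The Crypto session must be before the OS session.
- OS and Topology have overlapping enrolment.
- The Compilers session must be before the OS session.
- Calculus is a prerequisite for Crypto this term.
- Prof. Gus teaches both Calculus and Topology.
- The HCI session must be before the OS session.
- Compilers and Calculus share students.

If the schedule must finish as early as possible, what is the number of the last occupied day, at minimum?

The precedence chain requires at least 3 distinct days.
With at most 2 per day and 6 lectures, at least 3 days are needed.
Could 3 days be enough, i.e. nothing placed later than day 3? No: OS must come after HCI (at day 1 or later) → {day 2, day 3}; Compilers must come before OS (at day 3 or earlier) → {day 1, day 2}; Crypto must come before OS (at day 3 or earlier) → {day 1, day 2}; Crypto must come after Calculus (at day 1 or later) → {day 2}; Calculus must come before Crypto (at day 2 or earlier) → {day 1}; Topology must come before OS (at day 3 or earlier) → {day 1, day 2}; Topology can't share with Calculus (day 1) → {day 2}; Compilers can't share with Calculus (day 1) → {day 2}; that puts Crypto, Compilers and Topology all in day 2 — more than 2 per day.
So 3 days is not enough.
4 works (last occupied day: day 4): for example Topology=day 3, Calculus=day 1, Compilers=day 2, HCI=day 1, OS=day 4, Crypto=day 2.

day 4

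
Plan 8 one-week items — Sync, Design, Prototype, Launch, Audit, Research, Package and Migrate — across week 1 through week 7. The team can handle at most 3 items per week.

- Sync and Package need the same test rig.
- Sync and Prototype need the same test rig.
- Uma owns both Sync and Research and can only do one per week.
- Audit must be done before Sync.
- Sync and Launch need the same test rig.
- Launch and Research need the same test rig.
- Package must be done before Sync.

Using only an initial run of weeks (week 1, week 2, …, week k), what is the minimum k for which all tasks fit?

The precedence chain requires at least 2 distinct weeks.
With at most 3 per week and 8 tasks, at least 3 weeks are needed.
3 works (last occupied week: week 3): for example Design=week 2, Launch=week 1, Package=week 1, Research=week 3, Migrate=week 2, Sync=week 2, Prototype=week 3, Audit=week 1.

3 weeks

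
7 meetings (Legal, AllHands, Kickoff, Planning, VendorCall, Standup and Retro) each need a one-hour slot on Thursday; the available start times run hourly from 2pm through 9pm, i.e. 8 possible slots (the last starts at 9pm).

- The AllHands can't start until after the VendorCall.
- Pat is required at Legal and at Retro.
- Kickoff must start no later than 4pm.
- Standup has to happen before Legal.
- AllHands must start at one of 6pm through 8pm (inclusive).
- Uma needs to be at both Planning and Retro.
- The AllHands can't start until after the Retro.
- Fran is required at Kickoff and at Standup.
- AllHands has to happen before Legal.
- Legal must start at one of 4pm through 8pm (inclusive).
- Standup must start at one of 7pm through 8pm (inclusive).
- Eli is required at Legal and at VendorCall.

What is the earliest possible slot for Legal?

Legal is available from 4pm; precedence pushes Legal to at least 8pm; Legal's own window allows nothing later than 8pm.
Legal at 8pm is achievable: VendorCall=2pm, Planning=3pm, Kickoff=2pm, Legal=8pm, AllHands=6pm, Retro=2pm, Standup=7pm.

8pm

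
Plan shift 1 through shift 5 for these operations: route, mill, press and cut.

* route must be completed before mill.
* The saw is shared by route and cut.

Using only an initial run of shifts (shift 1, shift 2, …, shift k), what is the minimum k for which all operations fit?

The precedence chain requires at least 2 distinct shifts.
2 works (last occupied shift: shift 2): for example cut=shift 2; route=shift 1; press=shift 1; mill=shift 2.

2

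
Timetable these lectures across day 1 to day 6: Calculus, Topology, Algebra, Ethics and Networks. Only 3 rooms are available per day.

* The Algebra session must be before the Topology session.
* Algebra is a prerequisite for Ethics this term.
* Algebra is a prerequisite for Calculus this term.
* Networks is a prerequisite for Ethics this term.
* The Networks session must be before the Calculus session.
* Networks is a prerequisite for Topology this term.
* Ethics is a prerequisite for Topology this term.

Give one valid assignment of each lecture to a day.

Networks in day 1, Algebra in day 1, Topology in day 3, Ethics in day 2, Calculus in day 2

Checking: Ethics(day 2) before Topology(day 3); Algebra(day 1) before Calculus(day 2); Networks(day 1) before Ethics(day 2); Algebra(day 1) before Topology(day 3); Networks(day 1) before Calculus(day 2); Algebra(day 1) before Ethics(day 2); Networks(day 1) before Topology(day 3); max 2 per day (cap 3).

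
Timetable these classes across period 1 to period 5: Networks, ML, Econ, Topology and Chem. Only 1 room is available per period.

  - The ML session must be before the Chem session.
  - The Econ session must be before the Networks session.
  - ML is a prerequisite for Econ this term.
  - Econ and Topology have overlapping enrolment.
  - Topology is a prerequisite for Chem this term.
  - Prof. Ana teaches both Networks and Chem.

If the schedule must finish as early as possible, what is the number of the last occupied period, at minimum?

The precedence chain requires at least 3 distinct periods.
With at most 1 per period and 5 classes, at least 5 periods are needed.
5 works (last occupied period: period 5): for example Econ -> period 2, Chem -> period 4, ML -> period 1, Networks -> period 5, Topology -> period 3.

5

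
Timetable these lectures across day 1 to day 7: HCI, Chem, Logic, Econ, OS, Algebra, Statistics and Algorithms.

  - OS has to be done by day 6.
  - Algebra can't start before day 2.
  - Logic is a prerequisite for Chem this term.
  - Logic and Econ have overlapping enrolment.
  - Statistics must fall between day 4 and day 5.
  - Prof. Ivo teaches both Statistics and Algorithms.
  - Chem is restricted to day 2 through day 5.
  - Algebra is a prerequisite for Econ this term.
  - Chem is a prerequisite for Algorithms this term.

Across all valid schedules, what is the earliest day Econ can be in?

Precedence pushes Econ to at least day 3.
Econ at day 3 is achievable: Statistics -> day 4; Econ -> day 3; OS -> day 1; Algorithms -> day 3; Chem -> day 2; Algebra -> day 2; Logic -> day 1; HCI -> day 1.

day 3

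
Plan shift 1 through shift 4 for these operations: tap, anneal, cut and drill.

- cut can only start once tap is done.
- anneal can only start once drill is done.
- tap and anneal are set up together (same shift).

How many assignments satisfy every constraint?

4

Enumerating: cut -> shift 3, drill -> shift 1, tap -> shift 2, anneal -> shift 2 | tap=shift 2, drill=shift 1, anneal=shift 2, cut=shift 4 | drill in shift 1; tap in shift 3; cut in shift 4; anneal in shift 3 | drill in shift 2; tap in shift 3; anneal in shift 3; cut in shift 4.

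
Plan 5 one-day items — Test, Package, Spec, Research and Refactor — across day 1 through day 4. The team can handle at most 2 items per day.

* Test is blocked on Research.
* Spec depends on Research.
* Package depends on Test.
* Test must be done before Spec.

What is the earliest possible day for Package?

day 3

Precedence pushes Package to at least day 3.
Package at day 3 is achievable: Research -> day 1; Package -> day 3; Spec -> day 3; Refactor -> day 1; Test -> day 2.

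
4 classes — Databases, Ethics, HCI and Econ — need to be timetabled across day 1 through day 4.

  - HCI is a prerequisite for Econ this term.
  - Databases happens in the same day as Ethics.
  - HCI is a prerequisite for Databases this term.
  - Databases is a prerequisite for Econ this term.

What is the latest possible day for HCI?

Downstream work caps HCI at day 2.
HCI at day 2 is achievable: HCI in day 2, Ethics in day 3, Econ in day 4, Databases in day 3.

day 2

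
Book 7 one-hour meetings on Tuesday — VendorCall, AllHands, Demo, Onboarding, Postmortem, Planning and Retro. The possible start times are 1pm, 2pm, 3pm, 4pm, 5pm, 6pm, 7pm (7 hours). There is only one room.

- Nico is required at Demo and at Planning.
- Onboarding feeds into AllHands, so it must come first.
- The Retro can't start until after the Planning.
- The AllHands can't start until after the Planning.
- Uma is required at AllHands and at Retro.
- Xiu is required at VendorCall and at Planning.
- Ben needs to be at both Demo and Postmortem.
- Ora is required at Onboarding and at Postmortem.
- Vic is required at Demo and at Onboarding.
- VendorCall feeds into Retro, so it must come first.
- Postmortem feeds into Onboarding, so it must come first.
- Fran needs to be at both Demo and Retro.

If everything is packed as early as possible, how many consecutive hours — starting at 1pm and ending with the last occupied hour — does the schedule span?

The precedence chain requires at least 3 distinct hours.
With at most 1 per hour and 7 meetings, at least 7 hours are needed.
7 works (last occupied hour: 7pm): for example Retro in 6pm, Demo in 7pm, Planning in 3pm, VendorCall in 5pm, Postmortem in 1pm, Onboarding in 2pm, AllHands in 4pm.

7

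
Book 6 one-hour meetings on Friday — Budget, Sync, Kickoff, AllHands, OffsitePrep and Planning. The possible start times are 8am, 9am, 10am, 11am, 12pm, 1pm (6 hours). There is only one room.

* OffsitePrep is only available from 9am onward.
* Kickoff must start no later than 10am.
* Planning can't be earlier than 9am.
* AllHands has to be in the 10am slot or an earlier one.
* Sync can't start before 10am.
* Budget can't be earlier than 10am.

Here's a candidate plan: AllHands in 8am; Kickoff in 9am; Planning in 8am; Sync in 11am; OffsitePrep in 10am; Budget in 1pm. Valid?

Budget can't be earlier than 10am — holds.
OffsitePrep is only available from 9am onward — holds.
AllHands has to be in the 10am slot or an earlier one — holds.
There is only one room — violated.
Planning can't be earlier than 9am — violated.
Kickoff must start no later than 10am — holds.
Sync can't start before 10am — holds.

Invalid. Planning can't be earlier than 9am.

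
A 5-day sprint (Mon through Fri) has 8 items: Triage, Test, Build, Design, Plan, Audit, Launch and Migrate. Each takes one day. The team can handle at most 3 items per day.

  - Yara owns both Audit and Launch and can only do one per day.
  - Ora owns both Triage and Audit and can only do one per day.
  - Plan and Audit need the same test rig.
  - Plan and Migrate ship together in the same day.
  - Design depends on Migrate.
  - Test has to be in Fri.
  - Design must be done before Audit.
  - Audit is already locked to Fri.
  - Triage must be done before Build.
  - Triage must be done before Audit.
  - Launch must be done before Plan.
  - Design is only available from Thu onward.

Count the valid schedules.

Splitting on Triage: it can be Mon (12), Tue (9), Wed (6), Thu (3). Listing each branch's schedules as (Test, Build, Design, Plan, Audit, Launch, Migrate):
Triage=Mon: (Fri,Tue,Thu,Tue,Fri,Mon,Tue) (Fri,Tue,Thu,Wed,Fri,Mon,Wed) (Fri,Tue,Thu,Wed,Fri,Tue,Wed) (Fri,Wed,Thu,Tue,Fri,Mon,Tue) (Fri,Wed,Thu,Wed,Fri,Mon,Wed) (Fri,Wed,Thu,Wed,Fri,Tue,Wed) (Fri,Thu,Thu,Tue,Fri,Mon,Tue) (Fri,Thu,Thu,Wed,Fri,Mon,Wed) (Fri,Thu,Thu,Wed,Fri,Tue,Wed) (Fri,Fri,Thu,Tue,Fri,Mon,Tue) (Fri,Fri,Thu,Wed,Fri,Mon,Wed) (Fri,Fri,Thu,Wed,Fri,Tue,Wed) — 12.
Triage=Tue: (Fri,Wed,Thu,Tue,Fri,Mon,Tue) (Fri,Wed,Thu,Wed,Fri,Mon,Wed) (Fri,Wed,Thu,Wed,Fri,Tue,Wed) (Fri,Thu,Thu,Tue,Fri,Mon,Tue) (Fri,Thu,Thu,Wed,Fri,Mon,Wed) (Fri,Thu,Thu,Wed,Fri,Tue,Wed) (Fri,Fri,Thu,Tue,Fri,Mon,Tue) (Fri,Fri,Thu,Wed,Fri,Mon,Wed) (Fri,Fri,Thu,Wed,Fri,Tue,Wed) — 9.
Triage=Wed: (Fri,Thu,Thu,Tue,Fri,Mon,Tue) (Fri,Thu,Thu,Wed,Fri,Mon,Wed) (Fri,Thu,Thu,Wed,Fri,Tue,Wed) (Fri,Fri,Thu,Tue,Fri,Mon,Tue) (Fri,Fri,Thu,Wed,Fri,Mon,Wed) (Fri,Fri,Thu,Wed,Fri,Tue,Wed) — 6.
Triage=Thu: (Fri,Fri,Thu,Tue,Fri,Mon,Tue) (Fri,Fri,Thu,Wed,Fri,Mon,Wed) (Fri,Fri,Thu,Wed,Fri,Tue,Wed) — 3.
Summing: 12 + 9 + 6 + 3 = 30.

30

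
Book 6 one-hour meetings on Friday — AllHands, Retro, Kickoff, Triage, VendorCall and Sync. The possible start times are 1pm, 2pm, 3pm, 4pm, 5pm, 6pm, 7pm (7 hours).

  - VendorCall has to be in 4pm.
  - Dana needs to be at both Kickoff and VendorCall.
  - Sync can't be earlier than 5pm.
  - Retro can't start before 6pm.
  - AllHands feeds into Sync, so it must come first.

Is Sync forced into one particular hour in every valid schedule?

No

Sync can be 5pm (e.g. Sync in 5pm; Retro in 6pm; Triage in 1pm; VendorCall in 4pm; Kickoff in 1pm; AllHands in 1pm) or 6pm (e.g. Sync in 6pm, Retro in 6pm, Triage in 1pm, AllHands in 1pm, Kickoff in 1pm, VendorCall in 4pm).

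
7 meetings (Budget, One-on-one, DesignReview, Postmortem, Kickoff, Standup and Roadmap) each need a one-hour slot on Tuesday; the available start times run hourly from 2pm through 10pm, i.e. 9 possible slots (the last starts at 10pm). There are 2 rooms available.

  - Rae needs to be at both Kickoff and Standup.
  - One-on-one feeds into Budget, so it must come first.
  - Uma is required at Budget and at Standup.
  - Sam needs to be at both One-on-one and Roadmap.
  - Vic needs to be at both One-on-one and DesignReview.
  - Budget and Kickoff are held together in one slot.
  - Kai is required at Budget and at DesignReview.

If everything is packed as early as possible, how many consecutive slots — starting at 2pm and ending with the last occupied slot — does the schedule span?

4

The precedence chain requires at least 2 distinct slots.
With at most 2 per slot and 7 meetings, at least 4 slots are needed.
4 works (last occupied slot: 5pm): for example Roadmap in 5pm, One-on-one in 2pm, Budget in 3pm, Standup in 4pm, DesignReview in 4pm, Kickoff in 3pm, Postmortem in 2pm.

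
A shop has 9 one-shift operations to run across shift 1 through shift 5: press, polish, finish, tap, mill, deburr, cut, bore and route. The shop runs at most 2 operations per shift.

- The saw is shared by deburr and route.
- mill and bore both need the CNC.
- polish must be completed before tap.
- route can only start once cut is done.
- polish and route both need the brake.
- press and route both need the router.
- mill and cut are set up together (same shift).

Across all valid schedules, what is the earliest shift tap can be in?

Precedence pushes tap to at least shift 2.
tap at shift 2 is achievable: polish=shift 1; mill=shift 3; tap=shift 2; bore=shift 4; route=shift 4; finish=shift 2; press=shift 1; cut=shift 3; deburr=shift 5.

shift 2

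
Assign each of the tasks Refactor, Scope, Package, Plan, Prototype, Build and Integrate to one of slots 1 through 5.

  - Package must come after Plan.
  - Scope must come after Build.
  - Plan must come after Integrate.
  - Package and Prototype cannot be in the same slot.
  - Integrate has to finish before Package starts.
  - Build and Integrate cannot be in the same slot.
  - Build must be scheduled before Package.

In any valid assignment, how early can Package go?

3

Precedence pushes Package to at least 3.
Package at 3 is achievable: Plan -> 2; Scope -> 3; Prototype -> 1; Refactor -> 1; Build -> 2; Integrate -> 1; Package -> 3.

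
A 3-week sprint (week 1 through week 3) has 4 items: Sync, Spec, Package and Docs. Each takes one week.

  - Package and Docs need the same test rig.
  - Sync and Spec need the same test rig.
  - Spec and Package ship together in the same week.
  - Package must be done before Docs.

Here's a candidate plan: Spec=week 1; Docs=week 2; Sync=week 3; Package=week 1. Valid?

Sync and Spec need the same test rig — holds.
Package must be done before Docs — holds.
Spec and Package ship together in the same week — holds.
Package and Docs need the same test rig — holds.

Yes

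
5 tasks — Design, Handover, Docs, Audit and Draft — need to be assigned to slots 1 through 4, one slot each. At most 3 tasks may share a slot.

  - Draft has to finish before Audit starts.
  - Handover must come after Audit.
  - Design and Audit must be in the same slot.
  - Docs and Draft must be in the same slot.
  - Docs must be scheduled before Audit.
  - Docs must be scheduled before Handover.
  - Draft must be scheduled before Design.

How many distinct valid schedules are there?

4

Enumerating: Design -> 2, Audit -> 2, Docs -> 1, Draft -> 1, Handover -> 3 | Design=2, Draft=1, Docs=1, Audit=2, Handover=4 | Design=3, Draft=1, Audit=3, Handover=4, Docs=1 | Docs=2; Audit=3; Design=3; Draft=2; Handover=4.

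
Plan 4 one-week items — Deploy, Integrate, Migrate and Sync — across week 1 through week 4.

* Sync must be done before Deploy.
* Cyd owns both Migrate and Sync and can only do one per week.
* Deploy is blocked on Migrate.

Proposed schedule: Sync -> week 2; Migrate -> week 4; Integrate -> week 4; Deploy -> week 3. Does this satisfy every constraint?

No — it violates: Deploy is blocked on Migrate

Deploy is blocked on Migrate — violated.
Cyd owns both Migrate and Sync and can only do one per week — holds.
Sync must be done before Deploy — holds.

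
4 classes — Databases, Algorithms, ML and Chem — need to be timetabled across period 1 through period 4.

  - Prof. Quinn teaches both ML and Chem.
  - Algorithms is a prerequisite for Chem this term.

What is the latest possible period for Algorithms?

period 3

Downstream work caps Algorithms at period 3.
Algorithms at period 3 is achievable: Databases=period 1; Algorithms=period 3; ML=period 1; Chem=period 4.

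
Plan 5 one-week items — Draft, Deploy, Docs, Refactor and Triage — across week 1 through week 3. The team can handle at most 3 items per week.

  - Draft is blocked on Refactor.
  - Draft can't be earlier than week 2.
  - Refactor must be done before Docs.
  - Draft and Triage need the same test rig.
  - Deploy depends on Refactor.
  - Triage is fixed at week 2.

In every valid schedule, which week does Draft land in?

week 3

Draft's window is week 2–week 3.
Triage is fixed at week 2, and Draft can't share a week with Triage.
So Draft must be week 3.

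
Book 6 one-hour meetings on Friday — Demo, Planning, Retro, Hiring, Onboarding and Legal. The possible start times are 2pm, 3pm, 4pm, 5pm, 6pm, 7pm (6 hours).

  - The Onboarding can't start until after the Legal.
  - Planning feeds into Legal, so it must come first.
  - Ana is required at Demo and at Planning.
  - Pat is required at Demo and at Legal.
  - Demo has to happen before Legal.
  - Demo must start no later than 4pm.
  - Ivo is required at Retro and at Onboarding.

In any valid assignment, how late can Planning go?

Downstream work caps Planning at 5pm.
Planning at 5pm is achievable: Hiring=2pm; Legal=6pm; Demo=2pm; Onboarding=7pm; Retro=2pm; Planning=5pm.

5pm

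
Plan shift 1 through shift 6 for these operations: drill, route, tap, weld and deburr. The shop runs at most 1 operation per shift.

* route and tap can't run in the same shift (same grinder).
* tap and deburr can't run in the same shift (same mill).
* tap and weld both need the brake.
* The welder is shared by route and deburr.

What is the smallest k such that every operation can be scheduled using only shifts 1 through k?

With at most 1 per shift and 5 operations, at least 5 shifts are needed.
5 works (last occupied shift: shift 5): for example deburr -> shift 5; drill -> shift 1; route -> shift 2; tap -> shift 3; weld -> shift 4.

5 shifts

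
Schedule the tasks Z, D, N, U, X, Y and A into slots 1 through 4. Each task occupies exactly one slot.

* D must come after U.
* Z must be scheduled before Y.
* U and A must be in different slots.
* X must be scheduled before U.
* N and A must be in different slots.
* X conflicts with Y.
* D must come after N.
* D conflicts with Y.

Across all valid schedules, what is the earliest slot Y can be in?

2

Precedence pushes Y to at least 2.
Y at 2 is achievable: X=1, U=2, A=3, Z=1, D=3, Y=2, N=1.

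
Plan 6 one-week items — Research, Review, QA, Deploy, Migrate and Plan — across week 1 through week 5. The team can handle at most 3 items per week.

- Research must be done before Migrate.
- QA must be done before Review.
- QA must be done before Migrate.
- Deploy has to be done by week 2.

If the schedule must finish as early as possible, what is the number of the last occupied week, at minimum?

The precedence chain requires at least 2 distinct weeks.
With at most 3 per week and 6 work items, at least 2 weeks are needed.
2 works (last occupied week: week 2): for example Deploy=week 1, Research=week 1, Plan=week 2, QA=week 1, Review=week 2, Migrate=week 2.

week 2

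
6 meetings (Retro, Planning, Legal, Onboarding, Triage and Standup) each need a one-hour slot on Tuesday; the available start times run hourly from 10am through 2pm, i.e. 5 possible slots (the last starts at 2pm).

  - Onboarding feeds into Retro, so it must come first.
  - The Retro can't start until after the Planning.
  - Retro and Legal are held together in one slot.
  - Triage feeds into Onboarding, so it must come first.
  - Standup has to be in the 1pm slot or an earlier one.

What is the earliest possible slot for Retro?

12pm

Precedence pushes Retro to at least 12pm.
Retro at 12pm is achievable: Standup=10am, Retro=12pm, Legal=12pm, Planning=10am, Onboarding=11am, Triage=10am.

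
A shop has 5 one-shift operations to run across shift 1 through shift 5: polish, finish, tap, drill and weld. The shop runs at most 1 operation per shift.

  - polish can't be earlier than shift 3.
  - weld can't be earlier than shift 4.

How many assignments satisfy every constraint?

24

Splitting on polish: it can be shift 3 (12), shift 4 (6), shift 5 (6). Listing each branch's schedules as (finish, tap, drill, weld) by shift number:
polish=shift 3: (1,2,4,5) (1,2,5,4) (1,4,2,5) (1,5,2,4) (2,1,4,5) (2,1,5,4) (2,4,1,5) (2,5,1,4) (4,1,2,5) (4,2,1,5) (5,1,2,4) (5,2,1,4) — 12.
polish=shift 4: (1,2,3,5) (1,3,2,5) (2,1,3,5) (2,3,1,5) (3,1,2,5) (3,2,1,5) — 6.
polish=shift 5: (1,2,3,4) (1,3,2,4) (2,1,3,4) (2,3,1,4) (3,1,2,4) (3,2,1,4) — 6.
Summing: 12 + 6 + 6 = 24.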